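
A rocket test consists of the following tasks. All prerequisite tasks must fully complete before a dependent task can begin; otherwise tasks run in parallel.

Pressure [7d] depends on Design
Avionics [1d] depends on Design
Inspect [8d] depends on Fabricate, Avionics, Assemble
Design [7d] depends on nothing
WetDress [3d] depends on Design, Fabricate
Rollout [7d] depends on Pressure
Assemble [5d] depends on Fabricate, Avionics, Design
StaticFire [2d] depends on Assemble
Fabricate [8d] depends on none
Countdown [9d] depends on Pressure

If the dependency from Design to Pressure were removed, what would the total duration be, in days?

With the dependency in place, Design→Pressure→Countdown = 7+7+9 = 23 sets the finish at 23 days.
Without Design→Pressure, Pressure's earliest start moves from 7 to 0.
The longest chain is now Design→Avionics→Assemble→Inspect = 7+1+5+8 = 21, so the job takes 21 days.

21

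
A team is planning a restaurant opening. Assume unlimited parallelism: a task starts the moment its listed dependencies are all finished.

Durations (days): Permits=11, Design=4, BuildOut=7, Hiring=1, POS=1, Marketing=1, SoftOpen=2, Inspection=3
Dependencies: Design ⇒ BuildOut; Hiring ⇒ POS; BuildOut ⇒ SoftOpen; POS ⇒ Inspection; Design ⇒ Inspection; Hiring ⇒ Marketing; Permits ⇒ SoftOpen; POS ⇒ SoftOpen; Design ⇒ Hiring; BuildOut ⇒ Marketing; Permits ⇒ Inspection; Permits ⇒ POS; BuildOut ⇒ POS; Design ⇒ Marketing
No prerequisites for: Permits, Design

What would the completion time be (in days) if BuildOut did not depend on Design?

15

Before: longest chain Permits→POS→Inspection = 11+1+3 = 15, finish 15.
Without Design→BuildOut, BuildOut's earliest start moves from 4 to 0.
New critical path: Permits→POS→Inspection = 11+1+3 = 15 ⇒ 15 days.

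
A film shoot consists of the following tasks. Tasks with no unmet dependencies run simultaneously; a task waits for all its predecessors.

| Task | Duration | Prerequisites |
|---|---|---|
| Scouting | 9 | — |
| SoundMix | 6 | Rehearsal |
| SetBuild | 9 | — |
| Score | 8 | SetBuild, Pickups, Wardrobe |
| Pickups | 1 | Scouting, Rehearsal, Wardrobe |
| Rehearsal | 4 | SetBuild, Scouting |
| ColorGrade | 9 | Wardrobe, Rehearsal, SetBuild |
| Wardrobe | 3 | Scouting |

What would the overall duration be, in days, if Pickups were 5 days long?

Baseline: Scouting→Rehearsal→Pickups→Score = 9+4+1+8 = 22 → 22 days.
Since Pickups is critical, the +4 change carries straight to that chain (now 26 days).
The critical path is still Scouting→Rehearsal→Pickups→Score; finish is now 26 days.

26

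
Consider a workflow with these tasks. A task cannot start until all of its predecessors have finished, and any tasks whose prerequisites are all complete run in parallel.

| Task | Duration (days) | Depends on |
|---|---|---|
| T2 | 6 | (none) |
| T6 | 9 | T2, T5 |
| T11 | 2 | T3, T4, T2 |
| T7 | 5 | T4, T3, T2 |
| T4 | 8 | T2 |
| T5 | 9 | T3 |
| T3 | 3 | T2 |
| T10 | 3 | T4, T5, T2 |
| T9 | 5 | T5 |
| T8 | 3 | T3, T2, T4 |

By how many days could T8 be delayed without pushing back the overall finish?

10

Critical path: T2→T3→T5→T6 = 6+3+9+9 = 27, so the finish is 27 days.
The longest chain containing T8 totals 17 days.
So T8 can slip 27 − 17 = 10 days.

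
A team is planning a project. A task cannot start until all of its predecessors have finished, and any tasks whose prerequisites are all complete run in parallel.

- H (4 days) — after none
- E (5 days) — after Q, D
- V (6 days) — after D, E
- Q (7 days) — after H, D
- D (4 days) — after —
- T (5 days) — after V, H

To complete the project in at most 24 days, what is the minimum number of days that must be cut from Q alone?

Current finish: 27 days; target: 24.
Q is on every critical path, so each day cut from Q cuts the finish by one (this holds down to a finish of 21).
Need 27 − 24 = 3 days off Q → Q becomes 4 days, finish becomes 24.

3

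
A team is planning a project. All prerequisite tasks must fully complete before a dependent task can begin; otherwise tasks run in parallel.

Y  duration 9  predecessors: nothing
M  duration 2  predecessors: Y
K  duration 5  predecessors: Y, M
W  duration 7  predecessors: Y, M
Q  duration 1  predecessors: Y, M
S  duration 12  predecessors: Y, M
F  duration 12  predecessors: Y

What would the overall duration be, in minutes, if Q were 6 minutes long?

As given, the longest chain is Y→M→S = 9+2+12 = 23, so the finish is 23 minutes.
Q has 11 minutes of float (longest path through it is 12).
No other chain overtakes it, so the finish is 23 minutes.

23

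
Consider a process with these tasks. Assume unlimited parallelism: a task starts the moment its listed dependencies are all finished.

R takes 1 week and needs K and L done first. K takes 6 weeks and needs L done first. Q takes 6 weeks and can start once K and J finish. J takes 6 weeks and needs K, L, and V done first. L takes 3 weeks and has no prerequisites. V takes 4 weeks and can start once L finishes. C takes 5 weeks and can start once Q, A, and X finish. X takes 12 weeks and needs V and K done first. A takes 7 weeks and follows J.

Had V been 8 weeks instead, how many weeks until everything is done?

29

Actual critical path: L→K→J→A→C = 3+6+6+7+5 = 27 ⇒ 27 weeks.
The longest path through V is only 25 weeks, so V has float 2.
Now L→V→J→A→C = 3+8+6+7+5 = 29 is longest, so the finish becomes 29 weeks.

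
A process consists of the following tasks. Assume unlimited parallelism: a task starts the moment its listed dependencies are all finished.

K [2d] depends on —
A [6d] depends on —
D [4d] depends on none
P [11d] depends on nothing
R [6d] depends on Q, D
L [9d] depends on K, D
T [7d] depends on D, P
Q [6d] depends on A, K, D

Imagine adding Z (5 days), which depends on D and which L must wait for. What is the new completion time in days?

18

Originally the schedule takes 18 days.
With Z inserted, L now waits for max(K, D, Z).
New critical path: A→Q→R = 6+6+6 = 18 ⇒ 18 days.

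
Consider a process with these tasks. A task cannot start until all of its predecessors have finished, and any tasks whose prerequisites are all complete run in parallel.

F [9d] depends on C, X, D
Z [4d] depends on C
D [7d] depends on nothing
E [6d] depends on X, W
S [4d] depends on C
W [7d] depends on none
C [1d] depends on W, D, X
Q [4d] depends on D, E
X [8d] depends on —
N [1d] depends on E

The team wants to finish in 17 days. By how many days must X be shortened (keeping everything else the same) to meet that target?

1

Current finish: 18 days; target: 17.
X is on every critical path, so each day cut from X cuts the finish by one (this holds down to a finish of 17).
Need 18 − 17 = 1 day off X → X becomes 7 days, finish becomes 17.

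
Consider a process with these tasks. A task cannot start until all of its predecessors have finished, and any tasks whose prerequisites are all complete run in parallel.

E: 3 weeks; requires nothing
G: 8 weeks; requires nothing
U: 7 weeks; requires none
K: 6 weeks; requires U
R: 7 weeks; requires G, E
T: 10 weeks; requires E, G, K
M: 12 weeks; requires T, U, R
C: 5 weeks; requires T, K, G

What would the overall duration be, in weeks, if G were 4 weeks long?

Actual critical path: U→K→T→M = 7+6+10+12 = 35 ⇒ 35 weeks.
The longest path through G is only 30 weeks, so G has float 5.
No other chain overtakes it, so the finish is 35 weeks.

35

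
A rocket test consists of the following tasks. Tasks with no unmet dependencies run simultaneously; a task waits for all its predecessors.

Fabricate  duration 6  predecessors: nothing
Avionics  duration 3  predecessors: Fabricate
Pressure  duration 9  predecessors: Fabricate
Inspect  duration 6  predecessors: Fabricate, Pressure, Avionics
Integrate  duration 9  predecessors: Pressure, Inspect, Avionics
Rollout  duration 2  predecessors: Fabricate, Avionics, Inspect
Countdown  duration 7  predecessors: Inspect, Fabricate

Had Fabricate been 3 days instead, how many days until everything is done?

Actual critical path: Fabricate→Pressure→Inspect→Integrate = 6+9+6+9 = 30 ⇒ 30 days.
Fabricate is on the critical path; changing it to 3 makes that path 27 days.
No other chain overtakes it, so the finish is 27 days.

27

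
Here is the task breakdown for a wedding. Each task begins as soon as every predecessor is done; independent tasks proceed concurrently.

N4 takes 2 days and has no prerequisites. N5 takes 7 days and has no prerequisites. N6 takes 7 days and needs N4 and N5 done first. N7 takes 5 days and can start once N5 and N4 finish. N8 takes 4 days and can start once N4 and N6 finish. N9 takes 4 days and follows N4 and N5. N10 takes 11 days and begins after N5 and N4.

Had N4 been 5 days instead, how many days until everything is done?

The binding path is N5→N6→N8 = 7+7+4 = 18; finish at 18 days.
N4 has 5 days of float (longest path through it is 13).
The critical path is still N5→N6→N8; finish is now 18 days.

18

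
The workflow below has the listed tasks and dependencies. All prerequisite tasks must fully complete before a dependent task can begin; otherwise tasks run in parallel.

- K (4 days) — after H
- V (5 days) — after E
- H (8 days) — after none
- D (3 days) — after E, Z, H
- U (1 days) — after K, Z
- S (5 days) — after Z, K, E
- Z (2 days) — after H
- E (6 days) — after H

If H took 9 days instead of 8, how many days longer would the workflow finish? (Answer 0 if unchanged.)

Actual critical path: H→E→S = 8+6+5 = 19 ⇒ 19 days.
Since H is critical, the +1 change carries straight to that chain (now 20 days).
No other chain overtakes it, so the finish is 20 days.
Change in finish: 20 − 19 = +1 days.

1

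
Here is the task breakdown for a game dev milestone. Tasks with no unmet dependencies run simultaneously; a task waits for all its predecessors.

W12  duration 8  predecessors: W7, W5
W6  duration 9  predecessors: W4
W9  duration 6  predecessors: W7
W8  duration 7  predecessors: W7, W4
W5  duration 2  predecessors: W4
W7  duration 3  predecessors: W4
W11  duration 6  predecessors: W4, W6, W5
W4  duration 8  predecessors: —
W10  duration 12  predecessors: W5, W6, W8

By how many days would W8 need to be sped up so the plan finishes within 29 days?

1

Current finish: 30 days; target: 29.
W8 is on every critical path, so each day cut from W8 cuts the finish by one (this holds down to a finish of 29).
Need 30 − 29 = 1 day off W8 → W8 becomes 6 days, finish becomes 29.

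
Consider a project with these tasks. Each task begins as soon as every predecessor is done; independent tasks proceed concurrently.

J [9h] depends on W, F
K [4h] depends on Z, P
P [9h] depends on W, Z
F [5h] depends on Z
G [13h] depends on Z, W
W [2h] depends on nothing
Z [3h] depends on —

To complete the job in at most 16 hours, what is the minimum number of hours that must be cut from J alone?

1

Current finish: 17 hours; target: 16.
J is on every critical path, so each hour cut from J cuts the finish by one (this holds down to a finish of 16).
Need 17 − 16 = 1 hour off J → J becomes 8 hours, finish becomes 16.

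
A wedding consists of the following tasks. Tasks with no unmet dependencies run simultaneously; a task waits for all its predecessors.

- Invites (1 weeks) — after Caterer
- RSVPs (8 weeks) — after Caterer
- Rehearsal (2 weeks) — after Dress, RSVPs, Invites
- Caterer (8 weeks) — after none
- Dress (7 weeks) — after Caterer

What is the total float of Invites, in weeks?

The longest chain is Caterer→RSVPs→Rehearsal = 8+8+2 = 18; overall finish 18 weeks.
Longest path through Invites: 11 weeks (earliest finish 9, latest finish 16).
Float = 18 − 11 = 7.

7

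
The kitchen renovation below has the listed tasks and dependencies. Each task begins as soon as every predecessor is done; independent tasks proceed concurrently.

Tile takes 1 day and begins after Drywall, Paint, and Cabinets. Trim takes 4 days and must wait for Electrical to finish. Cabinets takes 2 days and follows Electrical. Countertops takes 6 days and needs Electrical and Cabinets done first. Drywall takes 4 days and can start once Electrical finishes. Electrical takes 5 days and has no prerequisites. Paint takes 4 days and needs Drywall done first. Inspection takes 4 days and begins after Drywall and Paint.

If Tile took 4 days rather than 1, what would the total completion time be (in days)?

17

The binding path is Electrical→Drywall→Paint→Inspection = 5+4+4+4 = 17; finish at 17 days.
Tile has 3 days of float (longest path through it is 14).
New critical path: Electrical→Drywall→Paint→Tile = 5+4+4+4 = 17 ⇒ 17 days.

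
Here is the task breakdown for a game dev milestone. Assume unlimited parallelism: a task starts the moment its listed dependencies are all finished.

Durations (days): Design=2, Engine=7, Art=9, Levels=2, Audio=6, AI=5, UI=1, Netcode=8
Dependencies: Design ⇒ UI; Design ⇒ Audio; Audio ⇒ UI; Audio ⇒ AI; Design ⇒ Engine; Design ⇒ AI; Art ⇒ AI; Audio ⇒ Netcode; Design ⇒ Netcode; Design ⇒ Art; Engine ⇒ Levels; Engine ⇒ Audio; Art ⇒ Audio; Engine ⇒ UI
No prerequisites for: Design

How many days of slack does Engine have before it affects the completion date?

2

The longest chain is Design→Art→Audio→Netcode = 2+9+6+8 = 25; overall finish 25 days.
Engine finishes as early as 9 and must finish by 11.
Slack of Engine = 4 − 2 = 2 days.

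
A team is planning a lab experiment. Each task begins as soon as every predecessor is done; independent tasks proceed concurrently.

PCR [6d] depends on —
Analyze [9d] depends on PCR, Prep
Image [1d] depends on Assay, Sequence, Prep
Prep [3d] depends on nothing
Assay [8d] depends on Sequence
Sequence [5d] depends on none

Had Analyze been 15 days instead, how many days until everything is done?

21

The binding path is PCR→Analyze = 6+9 = 15; finish at 15 days.
Analyze lies on that path, so at 15 days the path becomes 21 days.
The critical path is still PCR→Analyze; finish is now 21 days.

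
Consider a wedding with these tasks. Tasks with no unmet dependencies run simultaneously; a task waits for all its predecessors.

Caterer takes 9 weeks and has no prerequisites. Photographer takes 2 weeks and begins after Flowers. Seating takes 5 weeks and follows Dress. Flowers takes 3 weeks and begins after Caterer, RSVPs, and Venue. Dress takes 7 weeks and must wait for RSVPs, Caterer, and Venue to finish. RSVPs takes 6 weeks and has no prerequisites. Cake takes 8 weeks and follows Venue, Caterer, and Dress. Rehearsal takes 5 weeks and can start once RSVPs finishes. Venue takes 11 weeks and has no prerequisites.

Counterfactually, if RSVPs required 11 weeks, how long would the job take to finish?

26

As given, the longest chain is Venue→Dress→Cake = 11+7+8 = 26, so the finish is 26 weeks.
RSVPs is off the critical path — its longest chain is 21 weeks, giving 5 of slack.
The critical path is still Venue→Dress→Cake; finish is now 26 weeks.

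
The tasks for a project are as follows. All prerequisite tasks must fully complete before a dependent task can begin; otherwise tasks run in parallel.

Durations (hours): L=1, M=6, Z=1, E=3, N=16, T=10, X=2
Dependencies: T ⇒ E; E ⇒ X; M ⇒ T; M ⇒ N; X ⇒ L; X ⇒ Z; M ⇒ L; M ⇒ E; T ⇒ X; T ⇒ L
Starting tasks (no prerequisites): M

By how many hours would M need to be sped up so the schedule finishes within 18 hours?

4

Current finish: 22 hours; target: 18.
M is on every critical path, so each hour cut from M cuts the finish by one (this holds down to a finish of 17).
Need 22 − 18 = 4 hours off M → M becomes 2 hours, finish becomes 18.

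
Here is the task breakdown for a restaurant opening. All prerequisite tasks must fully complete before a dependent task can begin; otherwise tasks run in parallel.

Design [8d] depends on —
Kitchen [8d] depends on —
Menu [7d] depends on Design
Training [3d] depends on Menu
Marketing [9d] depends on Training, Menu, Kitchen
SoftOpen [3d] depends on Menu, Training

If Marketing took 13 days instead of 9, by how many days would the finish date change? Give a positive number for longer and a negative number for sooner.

4

Critical path before the change: Design→Menu→Training→Marketing = 8+7+3+9 = 27 giving 27 days.
Since Marketing is critical, the +4 change carries straight to that chain (now 31 days).
That remains the longest chain; total 31 days.
Change in finish: 31 − 27 = +4 days.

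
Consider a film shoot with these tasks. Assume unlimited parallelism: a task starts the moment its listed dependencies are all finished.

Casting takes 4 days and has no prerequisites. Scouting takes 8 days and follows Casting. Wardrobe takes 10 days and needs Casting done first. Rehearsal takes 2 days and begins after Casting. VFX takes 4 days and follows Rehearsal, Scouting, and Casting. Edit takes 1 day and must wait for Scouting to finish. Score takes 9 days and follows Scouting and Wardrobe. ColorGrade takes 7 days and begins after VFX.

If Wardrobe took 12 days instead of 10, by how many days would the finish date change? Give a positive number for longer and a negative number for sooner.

The binding path is Casting→Wardrobe→Score = 4+10+9 = 23; finish at 23 days.
Since Wardrobe is critical, the +2 change carries straight to that chain (now 25 days).
That remains the longest chain; total 25 days.
Change in finish: 25 − 23 = +2 days.

2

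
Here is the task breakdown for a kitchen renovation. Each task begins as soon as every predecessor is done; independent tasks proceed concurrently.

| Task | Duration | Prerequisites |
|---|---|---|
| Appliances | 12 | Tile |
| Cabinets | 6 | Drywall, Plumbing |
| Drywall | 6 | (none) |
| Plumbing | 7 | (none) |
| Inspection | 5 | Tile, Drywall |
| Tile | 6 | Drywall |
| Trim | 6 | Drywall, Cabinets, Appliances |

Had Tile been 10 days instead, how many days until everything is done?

The binding path is Drywall→Tile→Appliances→Trim = 6+6+12+6 = 30; finish at 30 days.
Tile is on the critical path; changing it to 10 makes that path 34 days.
The critical path is still Drywall→Tile→Appliances→Trim; finish is now 34 days.

34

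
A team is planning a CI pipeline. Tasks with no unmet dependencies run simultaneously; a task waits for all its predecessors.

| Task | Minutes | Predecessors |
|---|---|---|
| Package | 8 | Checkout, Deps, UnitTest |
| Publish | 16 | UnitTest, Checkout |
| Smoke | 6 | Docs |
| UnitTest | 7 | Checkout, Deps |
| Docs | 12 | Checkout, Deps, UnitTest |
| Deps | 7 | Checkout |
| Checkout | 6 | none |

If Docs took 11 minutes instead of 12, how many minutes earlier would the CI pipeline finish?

1

Critical path before the change: Checkout→Deps→UnitTest→Docs→Smoke = 6+7+7+12+6 = 38 giving 38 minutes.
Docs lies on that path, so at 11 minutes the path becomes 37 minutes.
That remains the longest chain; total 37 minutes.
Change in finish: 37 − 38 = -1 minutes.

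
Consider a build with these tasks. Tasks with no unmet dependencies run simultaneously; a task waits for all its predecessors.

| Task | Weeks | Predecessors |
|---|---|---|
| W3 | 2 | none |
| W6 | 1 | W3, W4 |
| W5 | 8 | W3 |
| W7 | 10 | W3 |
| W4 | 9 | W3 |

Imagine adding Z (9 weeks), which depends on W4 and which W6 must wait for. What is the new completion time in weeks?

Originally the build takes 12 weeks.
With Z inserted, W6 now waits for max(W3, W4, Z).
New critical path: W3→W4→Z→W6 = 2+9+9+1 = 21 ⇒ 21 weeks.

21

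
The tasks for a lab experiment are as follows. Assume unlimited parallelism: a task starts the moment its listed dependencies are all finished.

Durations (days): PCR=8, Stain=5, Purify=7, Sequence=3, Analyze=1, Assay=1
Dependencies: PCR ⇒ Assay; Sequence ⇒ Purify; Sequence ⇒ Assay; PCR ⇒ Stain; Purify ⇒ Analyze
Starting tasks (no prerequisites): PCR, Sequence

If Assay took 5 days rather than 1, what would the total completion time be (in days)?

13

The binding path is PCR→Stain = 8+5 = 13; finish at 13 days.
The longest path through Assay is only 9 days, so Assay has float 4.
New critical path: PCR→Assay = 8+5 = 13 ⇒ 13 days.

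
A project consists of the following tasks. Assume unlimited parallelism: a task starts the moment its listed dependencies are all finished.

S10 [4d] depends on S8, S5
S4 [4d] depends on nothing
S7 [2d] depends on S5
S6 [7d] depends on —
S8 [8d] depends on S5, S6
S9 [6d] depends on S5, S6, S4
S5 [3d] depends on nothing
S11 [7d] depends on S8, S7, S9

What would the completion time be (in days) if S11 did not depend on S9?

22

Before: longest chain S6→S8→S11 = 7+8+7 = 22, finish 22.
Dropping S9→S11 doesn't change S11's earliest start (15); another predecessor still binds.
After: S6→S8→S11 = 7+8+7 = 22 → 22 days.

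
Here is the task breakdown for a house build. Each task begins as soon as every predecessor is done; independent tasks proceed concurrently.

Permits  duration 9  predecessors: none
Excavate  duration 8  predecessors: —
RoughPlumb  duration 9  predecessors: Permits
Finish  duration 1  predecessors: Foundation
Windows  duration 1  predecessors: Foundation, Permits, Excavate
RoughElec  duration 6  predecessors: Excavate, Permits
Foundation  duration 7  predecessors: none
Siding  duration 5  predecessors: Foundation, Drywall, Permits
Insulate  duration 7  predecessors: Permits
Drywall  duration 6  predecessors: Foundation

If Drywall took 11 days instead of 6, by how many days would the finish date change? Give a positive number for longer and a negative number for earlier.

As given, the longest chain is Foundation→Drywall→Siding = 7+6+5 = 18, so the finish is 18 days.
Drywall is on the critical path; changing it to 11 makes that path 23 days.
That remains the longest chain; total 23 days.
Change in finish: 23 − 18 = +5 days.

5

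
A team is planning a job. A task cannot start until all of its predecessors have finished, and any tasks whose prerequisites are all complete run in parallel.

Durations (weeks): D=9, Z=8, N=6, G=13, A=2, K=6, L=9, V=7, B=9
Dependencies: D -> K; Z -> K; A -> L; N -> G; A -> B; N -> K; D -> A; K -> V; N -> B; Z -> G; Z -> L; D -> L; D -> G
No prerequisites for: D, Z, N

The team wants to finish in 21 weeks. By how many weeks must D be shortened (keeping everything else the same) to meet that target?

1

Current finish: 22 weeks; target: 21.
D is on every critical path, so each week cut from D cuts the finish by one (this holds down to a finish of 21).
Need 22 − 21 = 1 week off D → D becomes 8 weeks, finish becomes 21.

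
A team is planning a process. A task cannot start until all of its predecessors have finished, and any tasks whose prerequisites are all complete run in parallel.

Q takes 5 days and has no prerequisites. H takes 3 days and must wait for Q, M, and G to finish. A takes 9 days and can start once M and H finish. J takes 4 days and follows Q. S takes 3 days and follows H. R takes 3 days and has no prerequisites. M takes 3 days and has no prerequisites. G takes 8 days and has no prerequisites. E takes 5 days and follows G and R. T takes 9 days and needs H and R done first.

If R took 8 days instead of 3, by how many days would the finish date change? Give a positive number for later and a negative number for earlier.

0

Critical path before the change: G→H→A = 8+3+9 = 20 giving 20 days.
R is off the critical path — its longest chain is 12 days, giving 8 of slack.
That remains the longest chain; total 20 days.
Change in finish: 20 − 20 = +0 days.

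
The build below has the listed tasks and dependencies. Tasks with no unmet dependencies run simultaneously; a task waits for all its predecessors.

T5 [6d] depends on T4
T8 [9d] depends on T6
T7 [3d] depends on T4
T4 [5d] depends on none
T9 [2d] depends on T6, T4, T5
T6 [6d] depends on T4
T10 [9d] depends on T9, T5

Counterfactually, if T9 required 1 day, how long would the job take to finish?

21

Critical path before the change: T4→T5→T9→T10 = 5+6+2+9 = 22 giving 22 days.
T9 is on the critical path; changing it to 1 makes that path 21 days.
The critical path is still T4→T5→T9→T10; finish is now 21 days.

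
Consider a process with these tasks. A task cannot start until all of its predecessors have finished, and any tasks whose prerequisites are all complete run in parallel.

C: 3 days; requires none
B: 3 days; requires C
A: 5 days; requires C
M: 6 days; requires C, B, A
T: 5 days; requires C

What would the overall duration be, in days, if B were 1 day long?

The binding path is C→A→M = 3+5+6 = 14; finish at 14 days.
B is off the critical path — its longest chain is 12 days, giving 2 of slack.
The critical path is still C→A→M; finish is now 14 days.

14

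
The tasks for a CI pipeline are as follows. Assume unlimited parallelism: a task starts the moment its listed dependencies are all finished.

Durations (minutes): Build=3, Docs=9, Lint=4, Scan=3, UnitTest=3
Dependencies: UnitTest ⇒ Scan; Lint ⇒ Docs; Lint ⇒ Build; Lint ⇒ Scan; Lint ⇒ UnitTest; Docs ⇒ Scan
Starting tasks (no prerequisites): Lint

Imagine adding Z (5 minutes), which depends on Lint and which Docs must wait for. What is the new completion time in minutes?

21

Originally the schedule takes 16 minutes.
With Z inserted, Docs now waits for max(Lint, Z).
New critical path: Lint→Z→Docs→Scan = 4+5+9+3 = 21 ⇒ 21 minutes.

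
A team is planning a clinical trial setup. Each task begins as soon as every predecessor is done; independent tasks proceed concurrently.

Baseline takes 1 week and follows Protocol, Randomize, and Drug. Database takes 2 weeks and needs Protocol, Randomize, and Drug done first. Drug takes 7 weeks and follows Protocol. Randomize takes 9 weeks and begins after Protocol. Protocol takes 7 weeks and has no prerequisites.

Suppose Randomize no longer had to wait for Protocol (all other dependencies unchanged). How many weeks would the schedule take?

16

Before: longest chain Protocol→Randomize→Database = 7+9+2 = 18, finish 18.
Without Protocol→Randomize, Randomize's earliest start moves from 7 to 0.
The longest chain is now Protocol→Drug→Database = 7+7+2 = 16, so the schedule takes 16 weeks.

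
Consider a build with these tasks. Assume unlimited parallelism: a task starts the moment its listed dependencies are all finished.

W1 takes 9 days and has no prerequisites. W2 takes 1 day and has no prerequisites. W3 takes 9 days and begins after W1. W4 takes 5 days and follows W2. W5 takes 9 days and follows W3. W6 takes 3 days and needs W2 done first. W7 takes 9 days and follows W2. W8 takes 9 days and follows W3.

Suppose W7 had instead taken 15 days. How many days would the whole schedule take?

Actual critical path: W1→W3→W5 = 9+9+9 = 27 ⇒ 27 days.
W7 is off the critical path — its longest chain is 10 days, giving 17 of slack.
The critical path is still W1→W3→W5; finish is now 27 days.

27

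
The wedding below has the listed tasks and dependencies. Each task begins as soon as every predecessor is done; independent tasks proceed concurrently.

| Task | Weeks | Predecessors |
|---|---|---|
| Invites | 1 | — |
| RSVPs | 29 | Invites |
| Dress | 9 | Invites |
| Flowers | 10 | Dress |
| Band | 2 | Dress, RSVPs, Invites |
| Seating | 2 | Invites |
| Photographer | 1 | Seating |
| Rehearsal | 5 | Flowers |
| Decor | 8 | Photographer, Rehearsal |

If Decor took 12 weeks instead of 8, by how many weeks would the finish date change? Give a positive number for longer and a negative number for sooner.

4

Actual critical path: Invites→Dress→Flowers→Rehearsal→Decor = 1+9+10+5+8 = 33 ⇒ 33 weeks.
Since Decor is critical, the +4 change carries straight to that chain (now 37 weeks).
No other chain overtakes it, so the finish is 37 weeks.
Change in finish: 37 − 33 = +4 weeks.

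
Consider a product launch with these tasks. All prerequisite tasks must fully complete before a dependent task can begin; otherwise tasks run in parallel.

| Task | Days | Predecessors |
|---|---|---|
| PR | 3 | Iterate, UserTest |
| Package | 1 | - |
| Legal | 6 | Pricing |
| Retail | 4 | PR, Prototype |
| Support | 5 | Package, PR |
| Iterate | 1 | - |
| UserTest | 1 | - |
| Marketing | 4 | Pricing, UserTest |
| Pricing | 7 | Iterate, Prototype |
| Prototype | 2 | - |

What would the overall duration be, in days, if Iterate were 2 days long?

As given, the longest chain is Prototype→Pricing→Legal = 2+7+6 = 15, so the finish is 15 days.
Iterate is off the critical path — its longest chain is 14 days, giving 1 of slack.
That remains the longest chain; total 15 days.

15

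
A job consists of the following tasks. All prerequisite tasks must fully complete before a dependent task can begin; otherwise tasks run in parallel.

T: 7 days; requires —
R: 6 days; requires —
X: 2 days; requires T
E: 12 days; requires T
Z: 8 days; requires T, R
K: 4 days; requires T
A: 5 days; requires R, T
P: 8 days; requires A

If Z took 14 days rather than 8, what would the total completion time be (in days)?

21

The binding path is T→A→P = 7+5+8 = 20; finish at 20 days.
Z has 5 days of float (longest path through it is 15).
Now T→Z = 7+14 = 21 is longest, so the finish becomes 21 days.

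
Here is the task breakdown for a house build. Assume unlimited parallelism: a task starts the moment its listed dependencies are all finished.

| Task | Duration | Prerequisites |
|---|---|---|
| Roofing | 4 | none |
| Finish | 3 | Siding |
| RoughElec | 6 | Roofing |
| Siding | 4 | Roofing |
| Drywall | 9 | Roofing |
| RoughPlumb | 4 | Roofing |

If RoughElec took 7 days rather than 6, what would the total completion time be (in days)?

13

As given, the longest chain is Roofing→Drywall = 4+9 = 13, so the finish is 13 days.
RoughElec has 3 days of float (longest path through it is 10).
That remains the longest chain; total 13 days.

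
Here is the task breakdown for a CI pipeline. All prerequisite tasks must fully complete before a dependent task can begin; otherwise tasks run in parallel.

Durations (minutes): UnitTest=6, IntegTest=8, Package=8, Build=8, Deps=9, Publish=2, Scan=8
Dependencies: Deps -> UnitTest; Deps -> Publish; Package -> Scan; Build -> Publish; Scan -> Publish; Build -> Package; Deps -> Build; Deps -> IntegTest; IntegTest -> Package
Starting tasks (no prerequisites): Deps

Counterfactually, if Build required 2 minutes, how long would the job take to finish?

35

Actual critical path: Deps→Build→Package→Scan→Publish = 9+8+8+8+2 = 35 ⇒ 35 minutes.
Build is on the critical path; changing it to 2 makes that path 29 minutes.
New critical path: Deps→IntegTest→Package→Scan→Publish = 9+8+8+8+2 = 35 ⇒ 35 minutes.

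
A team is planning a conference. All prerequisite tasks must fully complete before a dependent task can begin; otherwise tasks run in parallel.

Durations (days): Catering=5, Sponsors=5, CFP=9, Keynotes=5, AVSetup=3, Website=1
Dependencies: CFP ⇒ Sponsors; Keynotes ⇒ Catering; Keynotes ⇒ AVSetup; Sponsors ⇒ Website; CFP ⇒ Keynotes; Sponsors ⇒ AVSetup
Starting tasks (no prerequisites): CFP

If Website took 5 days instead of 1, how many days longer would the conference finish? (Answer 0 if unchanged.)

0

As given, the longest chain is CFP→Keynotes→Catering = 9+5+5 = 19, so the finish is 19 days.
The longest path through Website is only 15 days, so Website has float 4.
The critical path is still CFP→Keynotes→Catering; finish is now 19 days.
Change in finish: 19 − 19 = +0 days.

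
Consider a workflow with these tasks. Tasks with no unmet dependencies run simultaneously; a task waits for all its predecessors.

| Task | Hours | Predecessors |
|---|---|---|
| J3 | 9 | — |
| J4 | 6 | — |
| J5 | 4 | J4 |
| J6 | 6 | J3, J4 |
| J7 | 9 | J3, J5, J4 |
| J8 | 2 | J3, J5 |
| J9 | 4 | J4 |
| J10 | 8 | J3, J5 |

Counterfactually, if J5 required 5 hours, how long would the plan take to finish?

Baseline: J4→J5→J7 = 6+4+9 = 19 → 19 hours.
J5 lies on that path, so at 5 hours the path becomes 20 hours.
No other chain overtakes it, so the finish is 20 hours.

20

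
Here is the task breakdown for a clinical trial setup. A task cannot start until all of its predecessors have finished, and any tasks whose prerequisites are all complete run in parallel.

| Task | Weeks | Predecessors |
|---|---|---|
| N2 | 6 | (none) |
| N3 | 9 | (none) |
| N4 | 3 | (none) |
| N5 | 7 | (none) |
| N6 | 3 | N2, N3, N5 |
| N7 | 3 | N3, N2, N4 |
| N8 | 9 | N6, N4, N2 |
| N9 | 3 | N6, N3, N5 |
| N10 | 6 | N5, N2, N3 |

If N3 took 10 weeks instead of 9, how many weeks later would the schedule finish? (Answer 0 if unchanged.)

1

Critical path before the change: N3→N6→N8 = 9+3+9 = 21 giving 21 weeks.
Since N3 is critical, the +1 change carries straight to that chain (now 22 weeks).
The critical path is still N3→N6→N8; finish is now 22 weeks.
Change in finish: 22 − 21 = +1 weeks.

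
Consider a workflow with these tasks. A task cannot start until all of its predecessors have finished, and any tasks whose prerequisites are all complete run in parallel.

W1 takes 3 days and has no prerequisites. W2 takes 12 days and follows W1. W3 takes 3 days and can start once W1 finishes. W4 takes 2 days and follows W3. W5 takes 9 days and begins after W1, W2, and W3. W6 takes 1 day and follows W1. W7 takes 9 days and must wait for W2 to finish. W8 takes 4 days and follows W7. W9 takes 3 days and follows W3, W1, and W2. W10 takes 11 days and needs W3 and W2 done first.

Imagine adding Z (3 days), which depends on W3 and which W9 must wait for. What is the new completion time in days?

28

Originally the plan takes 28 days.
With Z inserted, W9 now waits for max(W3, W1, W2, Z).
New critical path: W1→W2→W7→W8 = 3+12+9+4 = 28 ⇒ 28 days.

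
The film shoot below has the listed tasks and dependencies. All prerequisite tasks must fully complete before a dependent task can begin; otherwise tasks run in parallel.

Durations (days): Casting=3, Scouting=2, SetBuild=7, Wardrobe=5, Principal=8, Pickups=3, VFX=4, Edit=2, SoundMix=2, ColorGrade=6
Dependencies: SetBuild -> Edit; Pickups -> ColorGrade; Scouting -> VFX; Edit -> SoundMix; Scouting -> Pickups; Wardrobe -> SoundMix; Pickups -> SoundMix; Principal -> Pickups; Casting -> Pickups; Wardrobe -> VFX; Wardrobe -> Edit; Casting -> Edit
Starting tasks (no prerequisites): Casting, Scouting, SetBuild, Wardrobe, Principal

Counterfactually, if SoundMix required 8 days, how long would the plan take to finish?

19

Actual critical path: Principal→Pickups→ColorGrade = 8+3+6 = 17 ⇒ 17 days.
SoundMix has 4 days of float (longest path through it is 13).
New critical path: Principal→Pickups→SoundMix = 8+3+8 = 19 ⇒ 19 days.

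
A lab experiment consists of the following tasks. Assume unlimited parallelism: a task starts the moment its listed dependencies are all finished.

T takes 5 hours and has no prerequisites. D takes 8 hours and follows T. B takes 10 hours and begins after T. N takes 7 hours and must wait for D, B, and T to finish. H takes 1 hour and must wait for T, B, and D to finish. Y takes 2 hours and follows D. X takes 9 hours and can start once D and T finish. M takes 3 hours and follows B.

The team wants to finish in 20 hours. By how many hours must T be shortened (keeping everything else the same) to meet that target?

2

Current finish: 22 hours; target: 20.
T is on every critical path, so each hour cut from T cuts the finish by one (this holds down to a finish of 18).
Need 22 − 20 = 2 hours off T → T becomes 3 hours, finish becomes 20.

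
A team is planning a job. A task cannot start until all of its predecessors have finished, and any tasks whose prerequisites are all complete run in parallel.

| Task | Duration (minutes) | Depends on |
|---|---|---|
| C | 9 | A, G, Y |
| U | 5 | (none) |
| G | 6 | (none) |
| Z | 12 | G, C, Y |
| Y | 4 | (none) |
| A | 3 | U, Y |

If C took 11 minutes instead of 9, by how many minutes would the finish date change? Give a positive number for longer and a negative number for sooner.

2

Critical path before the change: U→A→C→Z = 5+3+9+12 = 29 giving 29 minutes.
C lies on that path, so at 11 minutes the path becomes 31 minutes.
No other chain overtakes it, so the finish is 31 minutes.
Change in finish: 31 − 29 = +2 minutes.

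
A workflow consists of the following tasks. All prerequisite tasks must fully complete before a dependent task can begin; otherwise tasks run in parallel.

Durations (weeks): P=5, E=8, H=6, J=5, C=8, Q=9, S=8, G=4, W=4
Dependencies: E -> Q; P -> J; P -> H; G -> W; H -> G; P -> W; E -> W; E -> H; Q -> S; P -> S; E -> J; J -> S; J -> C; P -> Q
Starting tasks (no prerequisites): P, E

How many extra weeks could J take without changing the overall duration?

The longest chain is E→Q→S = 8+9+8 = 25; overall finish 25 weeks.
Longest path through J: 21 weeks (earliest finish 13, latest finish 17).
So J can slip 17 − 13 = 4 weeks.

4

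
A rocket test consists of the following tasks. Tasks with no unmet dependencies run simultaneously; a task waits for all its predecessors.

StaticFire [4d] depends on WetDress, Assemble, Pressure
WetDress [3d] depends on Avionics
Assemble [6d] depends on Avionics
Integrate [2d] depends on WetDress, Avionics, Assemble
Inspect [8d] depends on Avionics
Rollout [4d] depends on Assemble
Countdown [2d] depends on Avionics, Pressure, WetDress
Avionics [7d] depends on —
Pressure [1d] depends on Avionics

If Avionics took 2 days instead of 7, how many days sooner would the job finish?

5

As given, the longest chain is Avionics→Assemble→StaticFire = 7+6+4 = 17, so the finish is 17 days.
Avionics is on the critical path; changing it to 2 makes that path 12 days.
No other chain overtakes it, so the finish is 12 days.
Change in finish: 12 − 17 = -5 days.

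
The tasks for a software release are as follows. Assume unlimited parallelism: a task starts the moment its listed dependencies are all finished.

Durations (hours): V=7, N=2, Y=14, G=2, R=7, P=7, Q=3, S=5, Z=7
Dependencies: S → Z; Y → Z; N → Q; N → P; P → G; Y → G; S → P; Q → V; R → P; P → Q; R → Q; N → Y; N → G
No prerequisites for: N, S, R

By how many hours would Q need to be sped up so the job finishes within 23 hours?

Current finish: 24 hours; target: 23.
Q is on every critical path, so each hour cut from Q cuts the finish by one (this holds down to a finish of 23).
Need 24 − 23 = 1 hour off Q → Q becomes 2 hours, finish becomes 23.

1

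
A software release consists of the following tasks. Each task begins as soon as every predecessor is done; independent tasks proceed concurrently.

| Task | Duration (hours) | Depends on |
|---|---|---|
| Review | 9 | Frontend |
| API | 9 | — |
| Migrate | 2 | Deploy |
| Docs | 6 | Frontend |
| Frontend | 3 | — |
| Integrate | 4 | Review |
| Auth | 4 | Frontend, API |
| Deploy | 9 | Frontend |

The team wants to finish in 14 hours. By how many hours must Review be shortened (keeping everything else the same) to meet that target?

2

Current finish: 16 hours; target: 14.
Review is on every critical path, so each hour cut from Review cuts the finish by one (this holds down to a finish of 14).
Need 16 − 14 = 2 hours off Review → Review becomes 7 hours, finish becomes 14.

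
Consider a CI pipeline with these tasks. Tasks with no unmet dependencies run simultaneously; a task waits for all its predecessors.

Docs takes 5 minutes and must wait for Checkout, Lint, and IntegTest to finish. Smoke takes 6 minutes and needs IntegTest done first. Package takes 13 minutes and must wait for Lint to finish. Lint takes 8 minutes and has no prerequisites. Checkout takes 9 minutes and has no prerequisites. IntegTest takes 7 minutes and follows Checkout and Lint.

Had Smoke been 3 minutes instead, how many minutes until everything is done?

As given, the longest chain is Checkout→IntegTest→Smoke = 9+7+6 = 22, so the finish is 22 minutes.
Smoke lies on that path, so at 3 minutes the path becomes 19 minutes.
The binding chain switches to Checkout→IntegTest→Docs = 9+7+5 = 21; finish 21 minutes.

21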